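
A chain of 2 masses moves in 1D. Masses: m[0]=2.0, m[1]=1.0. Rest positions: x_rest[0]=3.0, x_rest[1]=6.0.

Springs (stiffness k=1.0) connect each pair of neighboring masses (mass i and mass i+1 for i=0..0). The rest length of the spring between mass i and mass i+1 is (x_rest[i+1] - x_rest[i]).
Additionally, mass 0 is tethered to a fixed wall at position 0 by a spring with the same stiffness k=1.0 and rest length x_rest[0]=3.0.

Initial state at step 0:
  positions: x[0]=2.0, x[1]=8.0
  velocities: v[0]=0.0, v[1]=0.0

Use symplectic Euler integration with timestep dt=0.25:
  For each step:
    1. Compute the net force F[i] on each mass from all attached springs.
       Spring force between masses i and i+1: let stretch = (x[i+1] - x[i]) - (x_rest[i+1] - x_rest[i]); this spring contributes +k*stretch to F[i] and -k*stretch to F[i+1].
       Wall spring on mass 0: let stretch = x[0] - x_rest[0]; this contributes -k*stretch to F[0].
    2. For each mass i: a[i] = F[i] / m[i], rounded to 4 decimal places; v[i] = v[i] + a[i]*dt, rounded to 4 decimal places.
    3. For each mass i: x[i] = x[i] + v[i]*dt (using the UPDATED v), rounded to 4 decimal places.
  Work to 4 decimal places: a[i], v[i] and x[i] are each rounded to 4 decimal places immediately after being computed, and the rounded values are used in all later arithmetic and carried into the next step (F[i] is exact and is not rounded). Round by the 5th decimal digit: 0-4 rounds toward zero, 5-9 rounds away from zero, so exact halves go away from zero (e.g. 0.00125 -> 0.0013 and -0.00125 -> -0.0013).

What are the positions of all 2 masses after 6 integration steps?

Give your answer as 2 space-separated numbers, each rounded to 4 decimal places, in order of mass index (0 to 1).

Step 0: x=[2.0000 8.0000] v=[0.0000 0.0000]
Step 1: x=[2.1250 7.8125] v=[0.5000 -0.7500]
Step 2: x=[2.3613 7.4570] v=[0.9453 -1.4219]
Step 3: x=[2.6831 6.9706] v=[1.2871 -1.9458]
Step 4: x=[3.0550 6.4037] v=[1.4877 -2.2677]
Step 5: x=[3.4361 5.8150] v=[1.5244 -2.3549]
Step 6: x=[3.7842 5.2651] v=[1.3923 -2.1996]

Answer: 3.7842 5.2651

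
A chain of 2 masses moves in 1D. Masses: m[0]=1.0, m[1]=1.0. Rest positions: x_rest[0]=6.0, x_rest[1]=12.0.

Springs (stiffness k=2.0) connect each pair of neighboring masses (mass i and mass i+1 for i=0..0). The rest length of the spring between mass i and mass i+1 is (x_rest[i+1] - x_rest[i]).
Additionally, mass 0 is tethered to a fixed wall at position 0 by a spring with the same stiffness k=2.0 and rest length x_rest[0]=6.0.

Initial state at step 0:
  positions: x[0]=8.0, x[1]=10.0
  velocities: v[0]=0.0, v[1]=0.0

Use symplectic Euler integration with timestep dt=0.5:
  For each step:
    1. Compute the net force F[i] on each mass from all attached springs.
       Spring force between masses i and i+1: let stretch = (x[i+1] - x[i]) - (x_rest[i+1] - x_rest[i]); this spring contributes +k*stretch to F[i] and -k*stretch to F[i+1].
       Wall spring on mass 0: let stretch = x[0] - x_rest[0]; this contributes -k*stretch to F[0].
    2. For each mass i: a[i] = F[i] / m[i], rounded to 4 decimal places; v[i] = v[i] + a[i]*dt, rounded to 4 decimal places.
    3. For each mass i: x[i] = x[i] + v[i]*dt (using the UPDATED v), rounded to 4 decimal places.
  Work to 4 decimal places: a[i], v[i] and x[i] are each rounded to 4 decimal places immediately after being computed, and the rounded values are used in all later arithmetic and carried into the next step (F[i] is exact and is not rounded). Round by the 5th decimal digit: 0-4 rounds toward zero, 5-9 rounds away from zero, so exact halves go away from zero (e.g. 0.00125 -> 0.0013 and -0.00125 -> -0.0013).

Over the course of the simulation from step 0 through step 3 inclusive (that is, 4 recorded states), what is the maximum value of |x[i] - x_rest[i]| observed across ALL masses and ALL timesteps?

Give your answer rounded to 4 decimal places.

Step 0: x=[8.0000 10.0000] v=[0.0000 0.0000]
Step 1: x=[5.0000 12.0000] v=[-6.0000 4.0000]
Step 2: x=[3.0000 13.5000] v=[-4.0000 3.0000]
Step 3: x=[4.7500 12.7500] v=[3.5000 -1.5000]
Max displacement = 3.0000

Answer: 3.0000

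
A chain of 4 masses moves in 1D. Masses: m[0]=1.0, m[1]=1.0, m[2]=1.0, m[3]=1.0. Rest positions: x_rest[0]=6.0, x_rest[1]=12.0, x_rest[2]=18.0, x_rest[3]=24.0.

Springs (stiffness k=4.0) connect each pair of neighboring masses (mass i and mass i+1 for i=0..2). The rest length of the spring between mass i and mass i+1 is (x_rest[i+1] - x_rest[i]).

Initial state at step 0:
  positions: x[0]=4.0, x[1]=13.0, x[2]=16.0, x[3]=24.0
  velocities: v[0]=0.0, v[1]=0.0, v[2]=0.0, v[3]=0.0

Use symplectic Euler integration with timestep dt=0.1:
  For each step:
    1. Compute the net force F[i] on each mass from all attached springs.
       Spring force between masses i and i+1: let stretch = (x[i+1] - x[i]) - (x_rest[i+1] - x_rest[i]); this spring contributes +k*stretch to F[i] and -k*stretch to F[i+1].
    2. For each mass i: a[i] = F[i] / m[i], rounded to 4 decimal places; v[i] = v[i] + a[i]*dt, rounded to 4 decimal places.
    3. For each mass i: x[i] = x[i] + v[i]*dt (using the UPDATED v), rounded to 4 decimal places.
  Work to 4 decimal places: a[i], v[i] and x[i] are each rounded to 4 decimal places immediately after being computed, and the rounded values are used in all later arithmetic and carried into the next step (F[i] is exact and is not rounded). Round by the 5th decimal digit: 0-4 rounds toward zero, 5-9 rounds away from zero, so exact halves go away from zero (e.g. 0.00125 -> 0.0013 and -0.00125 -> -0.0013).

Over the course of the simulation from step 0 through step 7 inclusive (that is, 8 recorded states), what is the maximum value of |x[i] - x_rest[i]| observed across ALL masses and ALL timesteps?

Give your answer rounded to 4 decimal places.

Step 0: x=[4.0000 13.0000 16.0000 24.0000] v=[0.0000 0.0000 0.0000 0.0000]
Step 1: x=[4.1200 12.7600 16.2000 23.9200] v=[1.2000 -2.4000 2.0000 -0.8000]
Step 2: x=[4.3456 12.3120 16.5712 23.7712] v=[2.2560 -4.4800 3.7120 -1.4880]
Step 3: x=[4.6499 11.7157 17.0600 23.5744] v=[3.0426 -5.9629 4.8883 -1.9680]
Step 4: x=[4.9968 11.0506 17.5956 23.3570] v=[3.4689 -6.6515 5.3563 -2.1738]
Step 5: x=[5.3458 10.4051 18.0999 23.1492] v=[3.4904 -6.4550 5.0429 -2.0784]
Step 6: x=[5.6572 9.8650 18.4984 22.9794] v=[3.1141 -5.4008 3.9847 -1.6981]
Step 7: x=[5.8969 9.5019 18.7308 22.8704] v=[2.3972 -3.6306 2.3237 -1.0905]
Max displacement = 2.4981

Answer: 2.4981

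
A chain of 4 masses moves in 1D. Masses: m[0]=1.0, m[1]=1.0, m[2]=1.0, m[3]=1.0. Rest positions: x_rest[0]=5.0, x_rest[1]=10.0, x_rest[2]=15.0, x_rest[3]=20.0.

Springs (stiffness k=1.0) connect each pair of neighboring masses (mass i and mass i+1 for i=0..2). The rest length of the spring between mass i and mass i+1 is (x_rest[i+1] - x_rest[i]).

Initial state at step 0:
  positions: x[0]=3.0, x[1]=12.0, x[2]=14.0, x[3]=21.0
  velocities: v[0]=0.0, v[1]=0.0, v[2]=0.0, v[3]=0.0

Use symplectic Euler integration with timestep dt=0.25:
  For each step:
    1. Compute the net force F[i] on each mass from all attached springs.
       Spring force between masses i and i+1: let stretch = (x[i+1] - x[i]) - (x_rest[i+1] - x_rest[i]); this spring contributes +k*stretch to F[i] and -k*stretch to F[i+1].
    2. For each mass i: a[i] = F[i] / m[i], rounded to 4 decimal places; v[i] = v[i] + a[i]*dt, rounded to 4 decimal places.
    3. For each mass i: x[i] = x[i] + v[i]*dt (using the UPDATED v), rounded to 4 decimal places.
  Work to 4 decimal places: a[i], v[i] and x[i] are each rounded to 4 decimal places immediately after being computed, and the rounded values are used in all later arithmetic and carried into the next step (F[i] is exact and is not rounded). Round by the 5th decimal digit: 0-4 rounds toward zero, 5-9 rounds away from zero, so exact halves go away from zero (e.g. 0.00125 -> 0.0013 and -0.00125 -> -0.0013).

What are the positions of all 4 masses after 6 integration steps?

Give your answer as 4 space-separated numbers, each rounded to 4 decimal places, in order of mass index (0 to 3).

Answer: 5.8677 7.7086 16.6068 19.8170

Derivation:
Step 0: x=[3.0000 12.0000 14.0000 21.0000] v=[0.0000 0.0000 0.0000 0.0000]
Step 1: x=[3.2500 11.5625 14.3125 20.8750] v=[1.0000 -1.7500 1.2500 -0.5000]
Step 2: x=[3.7070 10.7774 14.8633 20.6524] v=[1.8281 -3.1406 2.2031 -0.8906]
Step 3: x=[4.2934 9.8057 15.5205 20.3804] v=[2.3457 -3.8867 2.6289 -1.0879]
Step 4: x=[4.9119 8.8467 16.1243 20.1172] v=[2.4738 -3.8361 2.4152 -1.0529]
Step 5: x=[5.4638 8.0966 16.5228 19.9169] v=[2.2075 -3.0004 1.5940 -0.8011]
Step 6: x=[5.8677 7.7086 16.6068 19.8170] v=[1.6157 -1.5521 0.3360 -0.3996]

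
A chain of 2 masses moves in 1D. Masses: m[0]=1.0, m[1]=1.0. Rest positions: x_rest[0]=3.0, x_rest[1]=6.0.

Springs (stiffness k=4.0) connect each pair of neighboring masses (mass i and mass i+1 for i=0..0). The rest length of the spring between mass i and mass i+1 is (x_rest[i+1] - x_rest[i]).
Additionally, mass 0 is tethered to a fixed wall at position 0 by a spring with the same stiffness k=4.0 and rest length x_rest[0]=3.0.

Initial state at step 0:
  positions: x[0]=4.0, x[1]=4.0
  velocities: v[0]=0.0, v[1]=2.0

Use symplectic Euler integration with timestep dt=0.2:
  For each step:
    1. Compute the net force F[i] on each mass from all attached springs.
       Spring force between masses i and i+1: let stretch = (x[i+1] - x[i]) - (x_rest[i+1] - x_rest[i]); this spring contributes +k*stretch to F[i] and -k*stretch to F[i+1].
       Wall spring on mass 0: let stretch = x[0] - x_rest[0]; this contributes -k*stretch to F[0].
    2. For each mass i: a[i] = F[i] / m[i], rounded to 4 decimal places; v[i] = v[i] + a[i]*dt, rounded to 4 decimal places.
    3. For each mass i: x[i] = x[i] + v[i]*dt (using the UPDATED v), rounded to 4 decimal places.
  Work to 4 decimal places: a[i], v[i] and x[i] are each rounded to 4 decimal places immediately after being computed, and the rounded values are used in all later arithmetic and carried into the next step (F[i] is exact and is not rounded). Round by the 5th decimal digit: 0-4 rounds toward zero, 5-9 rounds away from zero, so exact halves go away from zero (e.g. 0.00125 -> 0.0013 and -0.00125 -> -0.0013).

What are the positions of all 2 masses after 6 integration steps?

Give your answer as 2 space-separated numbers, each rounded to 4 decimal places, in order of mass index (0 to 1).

Step 0: x=[4.0000 4.0000] v=[0.0000 2.0000]
Step 1: x=[3.3600 4.8800] v=[-3.2000 4.4000]
Step 2: x=[2.4256 5.9968] v=[-4.6720 5.5840]
Step 3: x=[1.6745 7.0222] v=[-3.7555 5.1270]
Step 4: x=[1.5111 7.6720] v=[-0.8169 3.2488]
Step 5: x=[2.0917 7.8160] v=[2.9029 0.7201]
Step 6: x=[3.2535 7.5241] v=[5.8090 -1.4593]

Answer: 3.2535 7.5241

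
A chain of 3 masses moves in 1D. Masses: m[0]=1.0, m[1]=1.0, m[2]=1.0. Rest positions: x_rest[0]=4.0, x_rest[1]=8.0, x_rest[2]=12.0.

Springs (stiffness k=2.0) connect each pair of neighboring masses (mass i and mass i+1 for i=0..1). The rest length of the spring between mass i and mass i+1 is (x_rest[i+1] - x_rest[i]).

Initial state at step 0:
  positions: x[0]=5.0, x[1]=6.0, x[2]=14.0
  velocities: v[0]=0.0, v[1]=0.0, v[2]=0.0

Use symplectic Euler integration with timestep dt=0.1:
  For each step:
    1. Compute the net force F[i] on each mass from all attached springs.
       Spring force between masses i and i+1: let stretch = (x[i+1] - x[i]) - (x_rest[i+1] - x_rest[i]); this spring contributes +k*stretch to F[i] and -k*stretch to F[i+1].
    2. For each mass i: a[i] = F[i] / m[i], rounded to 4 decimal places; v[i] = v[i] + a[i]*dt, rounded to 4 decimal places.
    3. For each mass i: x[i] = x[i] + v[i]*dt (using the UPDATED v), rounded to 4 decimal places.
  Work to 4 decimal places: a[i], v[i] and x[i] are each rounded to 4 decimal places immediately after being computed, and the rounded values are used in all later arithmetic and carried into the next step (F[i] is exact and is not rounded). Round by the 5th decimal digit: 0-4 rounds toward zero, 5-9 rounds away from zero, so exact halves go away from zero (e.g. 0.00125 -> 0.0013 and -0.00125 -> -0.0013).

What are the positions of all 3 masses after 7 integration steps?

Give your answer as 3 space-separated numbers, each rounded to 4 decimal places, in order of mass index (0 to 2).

Answer: 3.7743 8.9626 12.2631

Derivation:
Step 0: x=[5.0000 6.0000 14.0000] v=[0.0000 0.0000 0.0000]
Step 1: x=[4.9400 6.1400 13.9200] v=[-0.6000 1.4000 -0.8000]
Step 2: x=[4.8240 6.4116 13.7644] v=[-1.1600 2.7160 -1.5560]
Step 3: x=[4.6598 6.7985 13.5417] v=[-1.6425 3.8690 -2.2266]
Step 4: x=[4.4583 7.2775 13.2642] v=[-2.0148 4.7899 -2.7752]
Step 5: x=[4.2332 7.8198 12.9470] v=[-2.2510 5.4234 -3.1725]
Step 6: x=[3.9998 8.3930 12.6072] v=[-2.3337 5.7315 -3.3979]
Step 7: x=[3.7743 8.9626 12.2631] v=[-2.2551 5.6957 -3.4407]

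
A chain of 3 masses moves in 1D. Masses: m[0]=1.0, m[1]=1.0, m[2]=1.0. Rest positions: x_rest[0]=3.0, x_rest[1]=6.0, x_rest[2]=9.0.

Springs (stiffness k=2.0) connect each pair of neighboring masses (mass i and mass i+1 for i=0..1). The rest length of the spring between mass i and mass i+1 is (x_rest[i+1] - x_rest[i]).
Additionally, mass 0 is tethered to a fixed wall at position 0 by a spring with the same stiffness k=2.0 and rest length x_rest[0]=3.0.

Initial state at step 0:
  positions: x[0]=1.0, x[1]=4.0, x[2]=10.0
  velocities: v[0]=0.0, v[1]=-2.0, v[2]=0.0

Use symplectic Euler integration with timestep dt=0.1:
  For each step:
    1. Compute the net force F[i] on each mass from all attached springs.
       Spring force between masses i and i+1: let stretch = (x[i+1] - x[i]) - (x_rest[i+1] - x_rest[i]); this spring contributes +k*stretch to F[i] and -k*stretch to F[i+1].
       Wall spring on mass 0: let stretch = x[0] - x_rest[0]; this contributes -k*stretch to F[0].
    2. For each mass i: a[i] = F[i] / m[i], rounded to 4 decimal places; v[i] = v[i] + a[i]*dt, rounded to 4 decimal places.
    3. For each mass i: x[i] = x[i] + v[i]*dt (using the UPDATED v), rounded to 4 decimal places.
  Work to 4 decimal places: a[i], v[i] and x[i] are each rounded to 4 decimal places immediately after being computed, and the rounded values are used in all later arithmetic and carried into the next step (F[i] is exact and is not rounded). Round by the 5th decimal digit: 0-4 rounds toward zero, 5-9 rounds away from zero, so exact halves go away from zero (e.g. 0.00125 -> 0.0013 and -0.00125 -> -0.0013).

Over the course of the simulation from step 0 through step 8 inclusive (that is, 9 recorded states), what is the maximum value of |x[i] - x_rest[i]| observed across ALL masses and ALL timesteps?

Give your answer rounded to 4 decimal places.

Answer: 2.2223

Derivation:
Step 0: x=[1.0000 4.0000 10.0000] v=[0.0000 -2.0000 0.0000]
Step 1: x=[1.0400 3.8600 9.9400] v=[0.4000 -1.4000 -0.6000]
Step 2: x=[1.1156 3.7852 9.8184] v=[0.7560 -0.7480 -1.2160]
Step 3: x=[1.2223 3.7777 9.6361] v=[1.0668 -0.0753 -1.8226]
Step 4: x=[1.3556 3.8362 9.3967] v=[1.3334 0.5853 -2.3943]
Step 5: x=[1.5114 3.9563 9.1061] v=[1.5584 1.2013 -2.9064]
Step 6: x=[1.6859 4.1305 8.7725] v=[1.7451 1.7423 -3.3364]
Step 7: x=[1.8756 4.3487 8.4060] v=[1.8968 2.1818 -3.6648]
Step 8: x=[2.0772 4.5986 8.0184] v=[2.0163 2.4986 -3.8763]
Max displacement = 2.2223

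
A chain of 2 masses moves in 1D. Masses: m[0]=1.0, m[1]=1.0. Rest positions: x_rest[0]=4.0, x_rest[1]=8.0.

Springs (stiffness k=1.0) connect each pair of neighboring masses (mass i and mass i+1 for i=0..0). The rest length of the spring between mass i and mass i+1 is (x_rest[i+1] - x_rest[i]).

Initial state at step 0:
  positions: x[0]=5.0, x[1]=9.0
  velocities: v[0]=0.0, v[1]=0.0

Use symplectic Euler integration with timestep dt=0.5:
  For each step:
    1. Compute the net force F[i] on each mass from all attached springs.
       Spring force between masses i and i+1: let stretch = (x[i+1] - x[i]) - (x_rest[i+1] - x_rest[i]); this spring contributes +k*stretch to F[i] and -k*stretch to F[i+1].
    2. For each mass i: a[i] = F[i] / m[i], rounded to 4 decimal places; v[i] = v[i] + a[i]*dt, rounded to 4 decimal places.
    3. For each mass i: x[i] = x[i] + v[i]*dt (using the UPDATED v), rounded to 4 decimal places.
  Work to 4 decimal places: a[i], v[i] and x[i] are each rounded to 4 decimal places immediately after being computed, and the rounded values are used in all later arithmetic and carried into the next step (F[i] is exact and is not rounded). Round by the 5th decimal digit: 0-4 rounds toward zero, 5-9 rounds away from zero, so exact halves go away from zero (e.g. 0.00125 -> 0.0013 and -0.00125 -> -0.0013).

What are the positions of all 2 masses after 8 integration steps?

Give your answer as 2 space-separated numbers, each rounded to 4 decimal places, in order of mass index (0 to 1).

Step 0: x=[5.0000 9.0000] v=[0.0000 0.0000]
Step 1: x=[5.0000 9.0000] v=[0.0000 0.0000]
Step 2: x=[5.0000 9.0000] v=[0.0000 0.0000]
Step 3: x=[5.0000 9.0000] v=[0.0000 0.0000]
Step 4: x=[5.0000 9.0000] v=[0.0000 0.0000]
Step 5: x=[5.0000 9.0000] v=[0.0000 0.0000]
Step 6: x=[5.0000 9.0000] v=[0.0000 0.0000]
Step 7: x=[5.0000 9.0000] v=[0.0000 0.0000]
Step 8: x=[5.0000 9.0000] v=[0.0000 0.0000]

Answer: 5.0000 9.0000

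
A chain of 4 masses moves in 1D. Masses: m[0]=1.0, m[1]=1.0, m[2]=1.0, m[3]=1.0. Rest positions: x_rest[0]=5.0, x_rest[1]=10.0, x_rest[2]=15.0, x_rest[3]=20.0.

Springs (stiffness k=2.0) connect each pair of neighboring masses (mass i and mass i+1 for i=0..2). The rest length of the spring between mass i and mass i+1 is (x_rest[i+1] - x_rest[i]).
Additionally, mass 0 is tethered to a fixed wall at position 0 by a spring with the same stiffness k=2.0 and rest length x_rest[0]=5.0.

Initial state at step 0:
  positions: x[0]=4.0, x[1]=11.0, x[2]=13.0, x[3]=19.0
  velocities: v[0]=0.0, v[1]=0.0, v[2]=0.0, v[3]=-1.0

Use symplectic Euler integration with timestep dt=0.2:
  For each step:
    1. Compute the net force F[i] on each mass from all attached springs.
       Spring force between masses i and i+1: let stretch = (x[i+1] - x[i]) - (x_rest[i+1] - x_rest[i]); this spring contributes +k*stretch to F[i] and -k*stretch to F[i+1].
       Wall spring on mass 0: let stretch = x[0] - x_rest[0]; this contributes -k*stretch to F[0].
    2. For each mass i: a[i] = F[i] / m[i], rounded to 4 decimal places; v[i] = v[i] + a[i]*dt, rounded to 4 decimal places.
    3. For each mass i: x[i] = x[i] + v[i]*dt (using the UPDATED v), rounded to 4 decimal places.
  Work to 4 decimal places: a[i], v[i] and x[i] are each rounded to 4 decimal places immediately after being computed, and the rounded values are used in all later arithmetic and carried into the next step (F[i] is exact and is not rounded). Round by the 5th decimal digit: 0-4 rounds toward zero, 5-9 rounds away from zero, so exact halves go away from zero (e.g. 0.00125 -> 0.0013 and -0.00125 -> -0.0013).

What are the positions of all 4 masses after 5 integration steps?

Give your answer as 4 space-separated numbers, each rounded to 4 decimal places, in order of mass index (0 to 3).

Step 0: x=[4.0000 11.0000 13.0000 19.0000] v=[0.0000 0.0000 0.0000 -1.0000]
Step 1: x=[4.2400 10.6000 13.3200 18.7200] v=[1.2000 -2.0000 1.6000 -1.4000]
Step 2: x=[4.6496 9.9088 13.8544 18.4080] v=[2.0480 -3.4560 2.6720 -1.5600]
Step 3: x=[5.1080 9.1125 14.4374 18.1317] v=[2.2918 -3.9814 2.9152 -1.3814]
Step 4: x=[5.4781 8.4219 14.8900 17.9599] v=[1.8504 -3.4532 2.2630 -0.8591]
Step 5: x=[5.6454 8.0132 15.0707 17.9425] v=[0.8367 -2.0435 0.9037 -0.0871]

Answer: 5.6454 8.0132 15.0707 17.9425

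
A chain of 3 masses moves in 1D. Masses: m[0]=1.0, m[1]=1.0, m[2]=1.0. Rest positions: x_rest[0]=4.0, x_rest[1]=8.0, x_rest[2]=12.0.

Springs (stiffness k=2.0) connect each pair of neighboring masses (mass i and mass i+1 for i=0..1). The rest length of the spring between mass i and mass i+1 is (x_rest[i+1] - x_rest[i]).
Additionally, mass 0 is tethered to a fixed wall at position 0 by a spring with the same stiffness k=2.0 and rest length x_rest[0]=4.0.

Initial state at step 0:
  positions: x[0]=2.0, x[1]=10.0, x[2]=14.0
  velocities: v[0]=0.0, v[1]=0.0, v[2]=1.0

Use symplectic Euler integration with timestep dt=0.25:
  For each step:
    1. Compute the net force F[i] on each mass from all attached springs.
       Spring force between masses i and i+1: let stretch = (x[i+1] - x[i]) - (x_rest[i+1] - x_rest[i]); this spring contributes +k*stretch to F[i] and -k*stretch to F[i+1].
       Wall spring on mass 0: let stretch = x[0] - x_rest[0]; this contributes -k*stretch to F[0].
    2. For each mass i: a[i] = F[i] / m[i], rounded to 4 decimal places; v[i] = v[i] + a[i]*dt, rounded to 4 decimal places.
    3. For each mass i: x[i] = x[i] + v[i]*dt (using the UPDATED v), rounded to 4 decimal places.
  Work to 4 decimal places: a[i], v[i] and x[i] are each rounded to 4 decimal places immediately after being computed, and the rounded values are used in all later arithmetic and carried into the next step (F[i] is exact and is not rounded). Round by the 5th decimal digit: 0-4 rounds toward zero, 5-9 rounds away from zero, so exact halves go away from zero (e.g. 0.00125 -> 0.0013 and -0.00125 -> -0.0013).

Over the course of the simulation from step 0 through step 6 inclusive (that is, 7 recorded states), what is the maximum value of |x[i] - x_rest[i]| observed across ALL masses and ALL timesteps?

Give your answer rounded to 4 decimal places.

Answer: 2.7852

Derivation:
Step 0: x=[2.0000 10.0000 14.0000] v=[0.0000 0.0000 1.0000]
Step 1: x=[2.7500 9.5000 14.2500] v=[3.0000 -2.0000 1.0000]
Step 2: x=[4.0000 8.7500 14.4063] v=[5.0000 -3.0000 0.6250]
Step 3: x=[5.3438 8.1133 14.3555] v=[5.3750 -2.5469 -0.2032]
Step 4: x=[6.3658 7.9107 14.0244] v=[4.0879 -0.8106 -1.3243]
Step 5: x=[6.7852 8.2792 13.4291] v=[1.6775 1.4738 -2.3812]
Step 6: x=[6.5432 9.1047 12.6901] v=[-0.9681 3.3018 -2.9562]
Max displacement = 2.7852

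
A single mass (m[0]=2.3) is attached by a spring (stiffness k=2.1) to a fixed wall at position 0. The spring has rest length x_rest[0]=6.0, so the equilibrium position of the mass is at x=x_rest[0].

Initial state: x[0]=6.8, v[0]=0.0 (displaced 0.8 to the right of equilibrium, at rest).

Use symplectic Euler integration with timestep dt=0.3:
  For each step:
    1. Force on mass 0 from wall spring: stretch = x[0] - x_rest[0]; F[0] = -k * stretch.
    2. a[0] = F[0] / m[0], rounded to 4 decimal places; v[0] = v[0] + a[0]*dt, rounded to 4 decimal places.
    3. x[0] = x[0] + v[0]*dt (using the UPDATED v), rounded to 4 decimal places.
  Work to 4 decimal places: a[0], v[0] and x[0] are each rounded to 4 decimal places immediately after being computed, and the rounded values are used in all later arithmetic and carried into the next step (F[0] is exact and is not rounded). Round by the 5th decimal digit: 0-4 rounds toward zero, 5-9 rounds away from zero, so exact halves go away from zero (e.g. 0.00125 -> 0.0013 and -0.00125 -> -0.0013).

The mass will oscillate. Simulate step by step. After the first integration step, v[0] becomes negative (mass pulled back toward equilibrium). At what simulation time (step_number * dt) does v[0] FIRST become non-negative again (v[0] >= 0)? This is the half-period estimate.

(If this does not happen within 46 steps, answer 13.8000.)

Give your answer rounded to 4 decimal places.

Answer: 3.3000

Derivation:
Step 0: x=[6.8000] v=[0.0000]
Step 1: x=[6.7343] v=[-0.2191]
Step 2: x=[6.6082] v=[-0.4202]
Step 3: x=[6.4322] v=[-0.5868]
Step 4: x=[6.2206] v=[-0.7052]
Step 5: x=[5.9909] v=[-0.7656]
Step 6: x=[5.7620] v=[-0.7631]
Step 7: x=[5.5526] v=[-0.6979]
Step 8: x=[5.3800] v=[-0.5754]
Step 9: x=[5.2583] v=[-0.4056]
Step 10: x=[5.1976] v=[-0.2024]
Step 11: x=[5.2028] v=[0.0174]
First v>=0 after going negative at step 11, time=3.3000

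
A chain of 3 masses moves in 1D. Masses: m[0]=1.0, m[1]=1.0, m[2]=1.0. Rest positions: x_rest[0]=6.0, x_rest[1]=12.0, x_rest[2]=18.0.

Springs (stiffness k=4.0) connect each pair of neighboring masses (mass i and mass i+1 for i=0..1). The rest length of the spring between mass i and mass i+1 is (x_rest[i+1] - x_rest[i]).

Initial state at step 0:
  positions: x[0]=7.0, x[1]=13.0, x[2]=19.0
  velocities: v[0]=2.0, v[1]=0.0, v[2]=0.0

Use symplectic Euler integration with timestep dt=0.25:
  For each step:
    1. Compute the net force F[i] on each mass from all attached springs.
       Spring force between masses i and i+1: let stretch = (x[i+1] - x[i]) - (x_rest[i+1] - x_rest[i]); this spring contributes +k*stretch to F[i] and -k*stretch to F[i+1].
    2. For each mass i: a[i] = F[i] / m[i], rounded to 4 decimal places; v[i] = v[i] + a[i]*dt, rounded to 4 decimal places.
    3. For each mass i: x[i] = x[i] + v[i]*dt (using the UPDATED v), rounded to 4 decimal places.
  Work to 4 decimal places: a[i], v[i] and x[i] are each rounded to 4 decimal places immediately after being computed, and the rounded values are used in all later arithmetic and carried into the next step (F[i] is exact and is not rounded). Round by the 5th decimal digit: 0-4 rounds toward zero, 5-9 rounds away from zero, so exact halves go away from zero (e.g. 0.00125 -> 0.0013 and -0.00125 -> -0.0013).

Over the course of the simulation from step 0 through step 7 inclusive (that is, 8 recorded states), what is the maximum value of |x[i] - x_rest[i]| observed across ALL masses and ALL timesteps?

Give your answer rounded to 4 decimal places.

Step 0: x=[7.0000 13.0000 19.0000] v=[2.0000 0.0000 0.0000]
Step 1: x=[7.5000 13.0000 19.0000] v=[2.0000 0.0000 0.0000]
Step 2: x=[7.8750 13.1250 19.0000] v=[1.5000 0.5000 0.0000]
Step 3: x=[8.0625 13.4063 19.0313] v=[0.7500 1.1250 0.1250]
Step 4: x=[8.0860 13.7579 19.1563] v=[0.0938 1.4062 0.5000]
Step 5: x=[8.0274 14.0411 19.4317] v=[-0.2343 1.1327 1.1016]
Step 6: x=[7.9723 14.1685 19.8595] v=[-0.2206 0.5096 1.7110]
Step 7: x=[7.9662 14.1696 20.3645] v=[-0.0244 0.0044 2.0200]
Max displacement = 2.3645

Answer: 2.3645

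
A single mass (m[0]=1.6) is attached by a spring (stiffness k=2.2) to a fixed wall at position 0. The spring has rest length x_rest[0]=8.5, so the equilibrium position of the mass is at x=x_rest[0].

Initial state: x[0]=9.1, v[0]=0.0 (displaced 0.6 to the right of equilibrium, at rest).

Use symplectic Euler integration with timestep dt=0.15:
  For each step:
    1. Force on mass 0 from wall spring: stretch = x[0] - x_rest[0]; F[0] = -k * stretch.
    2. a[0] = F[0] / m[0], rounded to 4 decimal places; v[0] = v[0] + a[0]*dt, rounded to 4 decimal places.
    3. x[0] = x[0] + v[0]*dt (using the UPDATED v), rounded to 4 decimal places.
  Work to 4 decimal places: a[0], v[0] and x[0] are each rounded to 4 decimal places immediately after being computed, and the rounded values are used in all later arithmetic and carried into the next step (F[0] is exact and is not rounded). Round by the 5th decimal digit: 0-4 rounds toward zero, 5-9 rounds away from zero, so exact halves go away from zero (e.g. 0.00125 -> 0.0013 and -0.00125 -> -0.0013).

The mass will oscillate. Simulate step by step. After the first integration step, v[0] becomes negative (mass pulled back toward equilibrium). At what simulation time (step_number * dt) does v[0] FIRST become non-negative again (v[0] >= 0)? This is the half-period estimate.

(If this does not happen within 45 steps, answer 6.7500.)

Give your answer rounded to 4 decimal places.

Answer: 2.7000

Derivation:
Step 0: x=[9.1000] v=[0.0000]
Step 1: x=[9.0814] v=[-0.1238]
Step 2: x=[9.0448] v=[-0.2437]
Step 3: x=[8.9914] v=[-0.3561]
Step 4: x=[8.9228] v=[-0.4575]
Step 5: x=[8.8411] v=[-0.5447]
Step 6: x=[8.7488] v=[-0.6151]
Step 7: x=[8.6488] v=[-0.6664]
Step 8: x=[8.5442] v=[-0.6971]
Step 9: x=[8.4383] v=[-0.7062]
Step 10: x=[8.3343] v=[-0.6935]
Step 11: x=[8.2354] v=[-0.6593]
Step 12: x=[8.1447] v=[-0.6047]
Step 13: x=[8.0650] v=[-0.5314]
Step 14: x=[7.9987] v=[-0.4417]
Step 15: x=[7.9480] v=[-0.3383]
Step 16: x=[7.9143] v=[-0.2245]
Step 17: x=[7.8987] v=[-0.1037]
Step 18: x=[7.9017] v=[0.0203]
First v>=0 after going negative at step 18, time=2.7000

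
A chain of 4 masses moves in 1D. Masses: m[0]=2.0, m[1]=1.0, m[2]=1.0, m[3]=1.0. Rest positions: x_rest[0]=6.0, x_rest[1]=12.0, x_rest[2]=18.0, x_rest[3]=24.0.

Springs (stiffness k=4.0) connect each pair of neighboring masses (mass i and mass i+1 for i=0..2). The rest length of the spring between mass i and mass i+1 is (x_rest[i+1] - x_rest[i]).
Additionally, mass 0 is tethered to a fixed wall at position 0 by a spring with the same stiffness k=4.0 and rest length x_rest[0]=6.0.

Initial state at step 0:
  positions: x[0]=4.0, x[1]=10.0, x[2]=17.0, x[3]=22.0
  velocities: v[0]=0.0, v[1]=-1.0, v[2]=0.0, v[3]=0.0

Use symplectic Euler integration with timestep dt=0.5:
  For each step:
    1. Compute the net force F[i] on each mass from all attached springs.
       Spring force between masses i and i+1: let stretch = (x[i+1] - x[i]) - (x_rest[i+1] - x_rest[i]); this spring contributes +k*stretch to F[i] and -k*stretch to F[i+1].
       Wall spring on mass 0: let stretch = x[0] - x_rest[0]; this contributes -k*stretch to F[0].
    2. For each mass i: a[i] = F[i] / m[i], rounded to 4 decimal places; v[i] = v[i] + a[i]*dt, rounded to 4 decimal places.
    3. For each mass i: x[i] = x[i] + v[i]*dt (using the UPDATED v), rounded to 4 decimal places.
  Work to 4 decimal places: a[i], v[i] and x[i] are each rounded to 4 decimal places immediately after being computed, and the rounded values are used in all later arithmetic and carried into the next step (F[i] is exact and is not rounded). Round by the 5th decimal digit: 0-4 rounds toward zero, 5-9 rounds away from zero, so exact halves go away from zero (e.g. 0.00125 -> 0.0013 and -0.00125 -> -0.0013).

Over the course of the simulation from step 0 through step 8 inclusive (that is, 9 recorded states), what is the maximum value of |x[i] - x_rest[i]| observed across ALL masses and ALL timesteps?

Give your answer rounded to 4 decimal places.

Answer: 3.1875

Derivation:
Step 0: x=[4.0000 10.0000 17.0000 22.0000] v=[0.0000 -1.0000 0.0000 0.0000]
Step 1: x=[5.0000 10.5000 15.0000 23.0000] v=[2.0000 1.0000 -4.0000 2.0000]
Step 2: x=[6.2500 10.0000 16.5000 22.0000] v=[2.5000 -1.0000 3.0000 -2.0000]
Step 3: x=[6.2500 12.2500 17.0000 21.5000] v=[0.0000 4.5000 1.0000 -1.0000]
Step 4: x=[6.1250 13.2500 17.2500 22.5000] v=[-0.2500 2.0000 0.5000 2.0000]
Step 5: x=[6.5000 11.1250 18.7500 24.2500] v=[0.7500 -4.2500 3.0000 3.5000]
Step 6: x=[5.9375 12.0000 18.1250 26.5000] v=[-1.1250 1.7500 -1.2500 4.5000]
Step 7: x=[5.4375 12.9375 19.7500 26.3750] v=[-1.0000 1.8750 3.2500 -0.2500]
Step 8: x=[5.9688 13.1875 21.1875 25.6250] v=[1.0625 0.5000 2.8750 -1.5000]
Max displacement = 3.1875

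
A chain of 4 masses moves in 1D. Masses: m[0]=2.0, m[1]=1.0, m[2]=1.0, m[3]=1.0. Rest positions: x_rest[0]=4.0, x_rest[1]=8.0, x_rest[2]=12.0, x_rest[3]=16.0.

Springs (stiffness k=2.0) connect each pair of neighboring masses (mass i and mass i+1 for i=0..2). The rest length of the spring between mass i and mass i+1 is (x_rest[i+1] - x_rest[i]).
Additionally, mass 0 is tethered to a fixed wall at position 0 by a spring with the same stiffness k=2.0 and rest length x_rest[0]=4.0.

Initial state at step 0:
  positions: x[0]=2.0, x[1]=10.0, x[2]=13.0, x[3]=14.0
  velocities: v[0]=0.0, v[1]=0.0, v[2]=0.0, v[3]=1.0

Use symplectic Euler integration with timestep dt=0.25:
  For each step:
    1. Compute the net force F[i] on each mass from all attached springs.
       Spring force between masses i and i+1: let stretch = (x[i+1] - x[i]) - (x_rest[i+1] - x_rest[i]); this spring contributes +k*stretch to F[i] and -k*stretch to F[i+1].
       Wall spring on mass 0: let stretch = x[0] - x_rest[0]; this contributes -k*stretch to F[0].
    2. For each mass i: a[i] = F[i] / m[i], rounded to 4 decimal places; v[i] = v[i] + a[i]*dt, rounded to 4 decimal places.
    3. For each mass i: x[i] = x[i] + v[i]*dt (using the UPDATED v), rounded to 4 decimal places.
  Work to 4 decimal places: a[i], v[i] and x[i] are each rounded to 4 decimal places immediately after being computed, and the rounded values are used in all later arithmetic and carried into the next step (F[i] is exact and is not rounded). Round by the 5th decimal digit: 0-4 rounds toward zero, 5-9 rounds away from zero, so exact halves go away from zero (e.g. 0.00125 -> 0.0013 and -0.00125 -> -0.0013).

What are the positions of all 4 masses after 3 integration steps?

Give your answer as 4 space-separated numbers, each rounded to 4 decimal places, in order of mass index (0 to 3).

Answer: 3.8419 7.0635 11.7734 16.5059

Derivation:
Step 0: x=[2.0000 10.0000 13.0000 14.0000] v=[0.0000 0.0000 0.0000 1.0000]
Step 1: x=[2.3750 9.3750 12.7500 14.6250] v=[1.5000 -2.5000 -1.0000 2.5000]
Step 2: x=[3.0391 8.2969 12.3125 15.5156] v=[2.6563 -4.3125 -1.7500 3.5625]
Step 3: x=[3.8419 7.0635 11.7734 16.5059] v=[3.2110 -4.9336 -2.1563 3.9610]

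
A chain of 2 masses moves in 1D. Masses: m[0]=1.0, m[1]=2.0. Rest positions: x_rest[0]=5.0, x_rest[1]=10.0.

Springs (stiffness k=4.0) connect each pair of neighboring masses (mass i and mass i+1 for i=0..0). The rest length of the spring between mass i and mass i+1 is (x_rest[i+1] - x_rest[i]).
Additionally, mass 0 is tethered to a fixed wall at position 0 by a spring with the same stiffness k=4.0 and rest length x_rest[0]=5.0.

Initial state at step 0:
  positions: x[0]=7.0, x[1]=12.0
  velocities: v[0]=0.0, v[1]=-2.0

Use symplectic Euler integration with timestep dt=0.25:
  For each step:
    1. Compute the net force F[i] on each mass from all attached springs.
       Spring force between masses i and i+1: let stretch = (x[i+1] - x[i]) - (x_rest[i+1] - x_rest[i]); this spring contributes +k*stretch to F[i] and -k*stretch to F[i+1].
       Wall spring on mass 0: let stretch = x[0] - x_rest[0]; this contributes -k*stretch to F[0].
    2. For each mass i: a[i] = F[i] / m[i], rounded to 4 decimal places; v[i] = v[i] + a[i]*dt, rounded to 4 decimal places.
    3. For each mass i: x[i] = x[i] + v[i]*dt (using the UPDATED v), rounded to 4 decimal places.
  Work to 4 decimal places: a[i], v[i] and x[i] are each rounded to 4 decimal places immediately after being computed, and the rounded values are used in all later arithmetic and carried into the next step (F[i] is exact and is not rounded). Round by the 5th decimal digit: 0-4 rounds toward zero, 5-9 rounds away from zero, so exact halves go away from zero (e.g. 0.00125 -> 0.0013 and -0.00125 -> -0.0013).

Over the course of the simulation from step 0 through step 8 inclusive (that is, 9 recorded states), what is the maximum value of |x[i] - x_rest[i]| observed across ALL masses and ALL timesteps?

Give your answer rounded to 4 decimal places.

Step 0: x=[7.0000 12.0000] v=[0.0000 -2.0000]
Step 1: x=[6.5000 11.5000] v=[-2.0000 -2.0000]
Step 2: x=[5.6250 11.0000] v=[-3.5000 -2.0000]
Step 3: x=[4.6875 10.4531] v=[-3.7500 -2.1875]
Step 4: x=[4.0195 9.8105] v=[-2.6719 -2.5703]
Step 5: x=[3.7944 9.0691] v=[-0.9004 -2.9658]
Step 6: x=[3.9394 8.2933] v=[0.5799 -3.1032]
Step 7: x=[4.1880 7.5983] v=[0.9944 -2.7802]
Step 8: x=[4.2422 7.1020] v=[0.2167 -1.9854]
Max displacement = 2.8980

Answer: 2.8980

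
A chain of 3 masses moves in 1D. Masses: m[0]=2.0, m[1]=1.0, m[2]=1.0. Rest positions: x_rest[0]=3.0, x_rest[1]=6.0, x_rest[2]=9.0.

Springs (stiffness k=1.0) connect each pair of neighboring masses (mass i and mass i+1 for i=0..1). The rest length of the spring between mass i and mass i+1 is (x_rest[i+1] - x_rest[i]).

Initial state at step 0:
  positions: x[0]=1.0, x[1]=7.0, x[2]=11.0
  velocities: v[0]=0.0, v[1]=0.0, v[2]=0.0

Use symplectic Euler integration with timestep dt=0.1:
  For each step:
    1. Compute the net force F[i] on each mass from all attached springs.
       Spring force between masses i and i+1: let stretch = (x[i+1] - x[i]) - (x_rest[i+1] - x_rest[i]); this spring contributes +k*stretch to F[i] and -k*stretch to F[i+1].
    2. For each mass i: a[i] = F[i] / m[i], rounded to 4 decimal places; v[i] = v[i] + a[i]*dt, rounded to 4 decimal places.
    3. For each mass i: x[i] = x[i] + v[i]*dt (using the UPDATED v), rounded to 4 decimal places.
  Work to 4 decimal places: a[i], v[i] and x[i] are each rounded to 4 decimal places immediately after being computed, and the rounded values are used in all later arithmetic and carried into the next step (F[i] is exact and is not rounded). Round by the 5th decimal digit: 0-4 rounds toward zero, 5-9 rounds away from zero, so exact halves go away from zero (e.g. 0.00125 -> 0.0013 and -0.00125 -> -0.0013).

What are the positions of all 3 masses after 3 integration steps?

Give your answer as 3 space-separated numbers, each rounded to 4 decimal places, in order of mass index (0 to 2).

Step 0: x=[1.0000 7.0000 11.0000] v=[0.0000 0.0000 0.0000]
Step 1: x=[1.0150 6.9800 10.9900] v=[0.1500 -0.2000 -0.1000]
Step 2: x=[1.0448 6.9405 10.9699] v=[0.2983 -0.3955 -0.2010]
Step 3: x=[1.0891 6.8823 10.9395] v=[0.4431 -0.5821 -0.3039]

Answer: 1.0891 6.8823 10.9395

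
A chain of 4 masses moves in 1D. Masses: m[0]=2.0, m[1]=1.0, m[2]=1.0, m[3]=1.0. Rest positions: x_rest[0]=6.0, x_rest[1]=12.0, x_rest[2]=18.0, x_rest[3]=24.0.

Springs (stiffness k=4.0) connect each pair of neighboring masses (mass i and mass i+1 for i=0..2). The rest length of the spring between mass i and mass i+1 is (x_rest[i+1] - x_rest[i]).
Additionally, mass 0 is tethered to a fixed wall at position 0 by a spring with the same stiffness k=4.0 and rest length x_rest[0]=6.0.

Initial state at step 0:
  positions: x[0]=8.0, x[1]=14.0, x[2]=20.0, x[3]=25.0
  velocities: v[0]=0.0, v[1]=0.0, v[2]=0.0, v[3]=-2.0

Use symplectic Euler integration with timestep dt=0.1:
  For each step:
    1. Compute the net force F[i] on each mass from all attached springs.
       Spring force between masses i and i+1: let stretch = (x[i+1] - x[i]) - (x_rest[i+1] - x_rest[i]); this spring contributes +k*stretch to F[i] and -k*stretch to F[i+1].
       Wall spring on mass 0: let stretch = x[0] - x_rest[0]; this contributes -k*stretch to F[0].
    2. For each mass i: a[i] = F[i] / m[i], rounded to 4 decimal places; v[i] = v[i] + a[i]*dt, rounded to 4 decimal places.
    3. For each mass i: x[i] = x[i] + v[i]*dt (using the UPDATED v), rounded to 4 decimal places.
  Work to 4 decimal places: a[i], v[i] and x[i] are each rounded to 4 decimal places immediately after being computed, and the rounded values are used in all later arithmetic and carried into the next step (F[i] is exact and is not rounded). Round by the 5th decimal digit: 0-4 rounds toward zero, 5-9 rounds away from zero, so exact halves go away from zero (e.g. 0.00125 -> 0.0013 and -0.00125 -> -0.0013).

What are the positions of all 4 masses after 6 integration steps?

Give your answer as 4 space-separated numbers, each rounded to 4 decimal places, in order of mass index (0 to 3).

Answer: 7.2617 13.8002 19.2156 24.6876

Derivation:
Step 0: x=[8.0000 14.0000 20.0000 25.0000] v=[0.0000 0.0000 0.0000 -2.0000]
Step 1: x=[7.9600 14.0000 19.9600 24.8400] v=[-0.4000 0.0000 -0.4000 -1.6000]
Step 2: x=[7.8816 13.9968 19.8768 24.7248] v=[-0.7840 -0.0320 -0.8320 -1.1520]
Step 3: x=[7.7679 13.9842 19.7523 24.6557] v=[-1.1373 -0.1261 -1.2448 -0.6912]
Step 4: x=[7.6231 13.9537 19.5932 24.6304] v=[-1.4476 -0.3054 -1.5907 -0.2526]
Step 5: x=[7.4525 13.8955 19.4100 24.6437] v=[-1.7061 -0.5818 -1.8316 0.1325]
Step 6: x=[7.2617 13.8002 19.2156 24.6876] v=[-1.9080 -0.9532 -1.9439 0.4390]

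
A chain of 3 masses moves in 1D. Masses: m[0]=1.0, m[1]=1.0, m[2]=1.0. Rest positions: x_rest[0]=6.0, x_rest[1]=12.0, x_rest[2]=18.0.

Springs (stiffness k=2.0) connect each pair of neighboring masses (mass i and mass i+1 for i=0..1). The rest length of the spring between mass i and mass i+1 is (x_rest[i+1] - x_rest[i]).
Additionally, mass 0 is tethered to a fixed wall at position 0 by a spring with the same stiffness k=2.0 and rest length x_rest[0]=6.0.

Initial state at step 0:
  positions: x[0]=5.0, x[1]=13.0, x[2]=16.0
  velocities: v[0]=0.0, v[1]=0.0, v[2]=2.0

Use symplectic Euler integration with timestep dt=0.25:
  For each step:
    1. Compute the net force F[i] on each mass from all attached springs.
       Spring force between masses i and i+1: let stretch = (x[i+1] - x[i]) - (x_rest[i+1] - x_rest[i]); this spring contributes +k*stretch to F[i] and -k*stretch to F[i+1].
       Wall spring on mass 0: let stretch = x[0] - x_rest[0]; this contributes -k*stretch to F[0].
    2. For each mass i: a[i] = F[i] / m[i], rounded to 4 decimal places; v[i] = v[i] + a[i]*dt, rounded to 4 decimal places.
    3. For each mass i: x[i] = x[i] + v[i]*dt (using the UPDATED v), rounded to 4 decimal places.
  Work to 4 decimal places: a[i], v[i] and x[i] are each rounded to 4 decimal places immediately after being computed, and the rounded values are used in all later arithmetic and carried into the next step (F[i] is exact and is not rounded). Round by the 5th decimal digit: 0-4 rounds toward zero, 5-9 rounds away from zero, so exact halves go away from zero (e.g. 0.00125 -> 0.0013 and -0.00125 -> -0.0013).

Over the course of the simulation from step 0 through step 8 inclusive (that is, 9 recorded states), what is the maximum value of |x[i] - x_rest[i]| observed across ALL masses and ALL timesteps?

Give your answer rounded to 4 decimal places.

Answer: 2.3220

Derivation:
Step 0: x=[5.0000 13.0000 16.0000] v=[0.0000 0.0000 2.0000]
Step 1: x=[5.3750 12.3750 16.8750] v=[1.5000 -2.5000 3.5000]
Step 2: x=[5.9531 11.4375 17.9375] v=[2.3125 -3.7500 4.2500]
Step 3: x=[6.4727 10.6270 18.9375] v=[2.0782 -3.2422 4.0000]
Step 4: x=[6.7025 10.3360 19.6487] v=[0.9190 -1.1641 2.8448]
Step 5: x=[6.5486 10.7549 19.9458] v=[-0.6155 1.6755 1.1885]
Step 6: x=[6.1019 11.7969 19.8441] v=[-1.7867 4.1678 -0.4070]
Step 7: x=[5.6044 13.1329 19.4865] v=[-1.9902 5.3439 -1.4306]
Step 8: x=[5.3474 14.3220 19.0847] v=[-1.0282 4.7565 -1.6074]
Max displacement = 2.3220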